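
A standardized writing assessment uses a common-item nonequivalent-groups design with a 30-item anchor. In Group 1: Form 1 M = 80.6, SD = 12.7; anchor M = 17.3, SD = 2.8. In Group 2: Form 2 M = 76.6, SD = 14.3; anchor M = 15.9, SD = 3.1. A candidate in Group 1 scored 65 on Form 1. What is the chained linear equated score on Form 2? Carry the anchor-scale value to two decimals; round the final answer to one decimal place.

67.2

Form 1 → anchor (Group 1): v = (2.8/12.7)(65 − 80.6) + 17.3 = 13.86
anchor → Form 2 (Group 2): y = (14.3/3.1)(13.86 − 15.9) + 76.6 = 67.2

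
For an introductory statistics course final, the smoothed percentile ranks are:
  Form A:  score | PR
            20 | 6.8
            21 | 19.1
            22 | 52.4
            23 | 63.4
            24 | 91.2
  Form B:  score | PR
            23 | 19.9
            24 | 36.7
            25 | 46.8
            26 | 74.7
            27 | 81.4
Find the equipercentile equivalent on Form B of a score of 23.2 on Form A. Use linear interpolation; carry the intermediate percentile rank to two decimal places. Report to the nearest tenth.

25.8

PR of 23.2 on Form A: 63.4 + (23.2 − 23)/(24 − 23) × (91.2 − 63.4) = 68.96
On Form B, PR 68.96 falls between score 25 (PR 46.8) and 26 (PR 74.7).
Interpolate: 25 + (68.96 − 46.8)/(74.7 − 46.8) × (26 − 25) = 25.8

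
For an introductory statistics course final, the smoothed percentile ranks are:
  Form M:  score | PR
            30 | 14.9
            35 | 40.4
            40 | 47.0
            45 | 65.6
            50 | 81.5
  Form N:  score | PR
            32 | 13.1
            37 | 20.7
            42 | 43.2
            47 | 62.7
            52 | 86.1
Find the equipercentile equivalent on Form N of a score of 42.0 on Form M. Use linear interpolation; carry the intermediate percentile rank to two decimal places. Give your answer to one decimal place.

44.9

PR of 42.0 on Form M: 47.0 + (42.0 − 40)/(45 − 40) × (65.6 − 47.0) = 54.44
On Form N, PR 54.44 falls between score 42 (PR 43.2) and 47 (PR 62.7).
Interpolate: 42 + (54.44 − 43.2)/(62.7 − 43.2) × (47 − 42) = 44.9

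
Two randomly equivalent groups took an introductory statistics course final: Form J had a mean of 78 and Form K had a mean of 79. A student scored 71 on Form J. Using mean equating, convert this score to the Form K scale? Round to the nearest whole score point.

72

Mean equating: y = x + (M_Y − M_X) = 71 + (79 − 78) = 72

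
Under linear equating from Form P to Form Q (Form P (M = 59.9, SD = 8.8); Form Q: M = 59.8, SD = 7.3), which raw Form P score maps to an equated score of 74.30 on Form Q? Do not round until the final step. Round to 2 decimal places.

Invert y = (SD_Y/SD_X)(x − M_X) + M_Y:
x = (SD_X/SD_Y)(y − M_Y) + M_X = (8.8/7.3)(74.30 − 59.8) + 59.9
x = 1.205479 × 14.500 + 59.9 = 77.38

77.38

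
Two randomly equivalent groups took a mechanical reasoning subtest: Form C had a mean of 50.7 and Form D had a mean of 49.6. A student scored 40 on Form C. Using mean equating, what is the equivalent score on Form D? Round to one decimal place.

Mean equating: y = x + (M_Y − M_X) = 40 + (49.6 − 50.7) = 38.9

38.9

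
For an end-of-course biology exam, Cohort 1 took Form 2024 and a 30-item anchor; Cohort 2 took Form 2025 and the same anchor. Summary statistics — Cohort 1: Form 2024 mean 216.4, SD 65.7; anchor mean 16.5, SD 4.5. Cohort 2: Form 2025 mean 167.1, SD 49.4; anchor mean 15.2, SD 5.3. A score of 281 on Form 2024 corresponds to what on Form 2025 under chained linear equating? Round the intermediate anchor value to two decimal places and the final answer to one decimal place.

220.4

Form 2024 → anchor (Cohort 1): v = (4.5/65.7)(281 − 216.4) + 16.5 = 20.92
anchor → Form 2025 (Cohort 2): y = (49.4/5.3)(20.92 − 15.2) + 167.1 = 220.4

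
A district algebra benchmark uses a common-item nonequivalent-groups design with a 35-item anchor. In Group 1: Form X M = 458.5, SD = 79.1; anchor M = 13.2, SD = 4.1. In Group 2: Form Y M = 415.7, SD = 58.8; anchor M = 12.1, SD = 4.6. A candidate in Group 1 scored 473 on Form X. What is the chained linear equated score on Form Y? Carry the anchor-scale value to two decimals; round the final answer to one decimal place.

439.3

Form X → anchor (Group 1): v = (4.1/79.1)(473 − 458.5) + 13.2 = 13.95
anchor → Form Y (Group 2): y = (58.8/4.6)(13.95 − 12.1) + 415.7 = 439.3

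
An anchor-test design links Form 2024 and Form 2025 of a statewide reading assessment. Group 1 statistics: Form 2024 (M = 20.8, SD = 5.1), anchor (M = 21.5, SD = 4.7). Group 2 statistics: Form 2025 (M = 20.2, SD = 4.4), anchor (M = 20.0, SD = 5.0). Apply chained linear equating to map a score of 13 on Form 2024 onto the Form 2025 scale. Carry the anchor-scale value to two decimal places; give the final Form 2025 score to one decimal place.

Form 2024 → anchor (Group 1): v = (4.7/5.1)(13 − 20.8) + 21.5 = 14.31
anchor → Form 2025 (Group 2): y = (4.4/5.0)(14.31 − 20.0) + 20.2 = 15.2

15.2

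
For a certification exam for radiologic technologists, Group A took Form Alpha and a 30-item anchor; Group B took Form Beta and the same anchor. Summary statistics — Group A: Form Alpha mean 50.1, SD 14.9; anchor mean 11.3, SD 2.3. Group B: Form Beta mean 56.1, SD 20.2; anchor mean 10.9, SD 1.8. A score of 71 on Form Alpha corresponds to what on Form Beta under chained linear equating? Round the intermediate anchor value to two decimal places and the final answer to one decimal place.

96.8

Form Alpha → anchor (Group A): v = (2.3/14.9)(71 − 50.1) + 11.3 = 14.53
anchor → Form Beta (Group B): y = (20.2/1.8)(14.53 − 10.9) + 56.1 = 96.8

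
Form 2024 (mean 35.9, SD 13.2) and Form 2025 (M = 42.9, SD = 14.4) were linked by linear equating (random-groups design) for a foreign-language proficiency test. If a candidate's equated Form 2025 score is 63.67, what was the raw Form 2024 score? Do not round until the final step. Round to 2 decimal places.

Invert y = (SD_Y/SD_X)(x − M_X) + M_Y:
x = (SD_X/SD_Y)(y − M_Y) + M_X = (13.2/14.4)(63.67 − 42.9) + 35.9
x = 0.916667 × 20.770 + 35.9 = 54.94

54.94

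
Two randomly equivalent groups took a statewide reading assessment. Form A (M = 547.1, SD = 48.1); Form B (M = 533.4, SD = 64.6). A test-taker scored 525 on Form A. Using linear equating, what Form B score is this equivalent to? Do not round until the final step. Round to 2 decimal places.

Linear equating: y = (SD_Y/SD_X)(x − M_X) + M_Y
y = (64.6/48.1)(525 − 547.1) + 533.4
y = 1.343035 × -22.1 + 533.4 = -29.6811 + 533.4 = 503.72

503.72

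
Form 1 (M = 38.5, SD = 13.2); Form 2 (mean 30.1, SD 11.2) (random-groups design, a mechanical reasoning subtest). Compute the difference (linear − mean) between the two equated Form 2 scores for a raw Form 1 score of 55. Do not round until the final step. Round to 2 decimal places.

Mean-equated: 55 + (30.1 − 38.5) = 46.60
Linear-equated: (11.2/13.2)(55 − 38.5) + 30.1 = 44.100
Difference = 44.100 − 46.60 = -2.50

-2.50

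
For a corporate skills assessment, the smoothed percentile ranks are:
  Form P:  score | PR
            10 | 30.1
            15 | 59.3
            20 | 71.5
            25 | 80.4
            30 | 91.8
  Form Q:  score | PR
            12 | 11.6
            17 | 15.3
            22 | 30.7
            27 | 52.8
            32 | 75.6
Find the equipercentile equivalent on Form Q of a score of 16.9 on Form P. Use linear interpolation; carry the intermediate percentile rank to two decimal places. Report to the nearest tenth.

29.4

PR of 16.9 on Form P: 59.3 + (16.9 − 15)/(20 − 15) × (71.5 − 59.3) = 63.94
On Form Q, PR 63.94 falls between score 27 (PR 52.8) and 32 (PR 75.6).
Interpolate: 27 + (63.94 − 52.8)/(75.6 − 52.8) × (32 − 27) = 29.4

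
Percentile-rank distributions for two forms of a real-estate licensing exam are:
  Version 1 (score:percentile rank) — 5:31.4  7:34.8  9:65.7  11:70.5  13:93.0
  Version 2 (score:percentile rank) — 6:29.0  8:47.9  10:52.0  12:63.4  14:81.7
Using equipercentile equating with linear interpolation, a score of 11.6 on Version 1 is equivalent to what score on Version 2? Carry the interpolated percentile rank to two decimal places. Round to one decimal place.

13.5

PR of 11.6 on Version 1: 70.5 + (11.6 − 11)/(13 − 11) × (93.0 − 70.5) = 77.25
On Version 2, PR 77.25 falls between score 12 (PR 63.4) and 14 (PR 81.7).
Interpolate: 12 + (77.25 − 63.4)/(81.7 − 63.4) × (14 − 12) = 13.5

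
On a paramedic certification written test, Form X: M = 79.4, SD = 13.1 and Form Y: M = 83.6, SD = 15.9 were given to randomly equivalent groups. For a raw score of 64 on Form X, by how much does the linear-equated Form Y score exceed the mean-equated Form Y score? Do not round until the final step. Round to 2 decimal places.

Mean-equated: 64 + (83.6 − 79.4) = 68.20
Linear-equated: (15.9/13.1)(64 − 79.4) + 83.6 = 64.908
Difference = 64.908 − 68.20 = -3.29

-3.29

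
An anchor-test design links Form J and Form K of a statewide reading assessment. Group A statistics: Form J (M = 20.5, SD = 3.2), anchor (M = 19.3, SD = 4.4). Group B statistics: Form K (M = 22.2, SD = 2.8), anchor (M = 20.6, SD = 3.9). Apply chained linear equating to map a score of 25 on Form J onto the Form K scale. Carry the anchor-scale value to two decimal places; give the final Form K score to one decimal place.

25.7

Form J → anchor (Group A): v = (4.4/3.2)(25 − 20.5) + 19.3 = 25.49
anchor → Form K (Group B): y = (2.8/3.9)(25.49 − 20.6) + 22.2 = 25.7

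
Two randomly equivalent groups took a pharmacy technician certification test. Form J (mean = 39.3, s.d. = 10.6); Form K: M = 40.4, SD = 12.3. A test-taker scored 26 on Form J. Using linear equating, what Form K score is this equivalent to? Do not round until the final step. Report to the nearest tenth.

Linear equating: y = (SD_Y/SD_X)(x − M_X) + M_Y
y = (12.3/10.6)(26 − 39.3) + 40.4
y = 1.160377 × -13.3 + 40.4 = -15.4330 + 40.4 = 25.0

25.0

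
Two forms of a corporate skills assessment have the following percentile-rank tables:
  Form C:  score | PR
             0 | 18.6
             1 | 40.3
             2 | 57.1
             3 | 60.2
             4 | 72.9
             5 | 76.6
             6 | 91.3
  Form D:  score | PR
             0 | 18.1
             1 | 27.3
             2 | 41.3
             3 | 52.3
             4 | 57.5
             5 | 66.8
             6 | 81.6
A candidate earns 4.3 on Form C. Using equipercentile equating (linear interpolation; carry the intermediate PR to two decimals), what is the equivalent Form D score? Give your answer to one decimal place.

5.5

PR of 4.3 on Form C: 72.9 + (4.3 − 4)/(5 − 4) × (76.6 − 72.9) = 74.01
On Form D, PR 74.01 falls between score 5 (PR 66.8) and 6 (PR 81.6).
Interpolate: 5 + (74.01 − 66.8)/(81.6 − 66.8) × (6 − 5) = 5.5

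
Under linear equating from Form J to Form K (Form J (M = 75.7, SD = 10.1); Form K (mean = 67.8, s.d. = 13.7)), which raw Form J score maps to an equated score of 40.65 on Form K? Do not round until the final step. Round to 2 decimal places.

55.68

Invert y = (SD_Y/SD_X)(x − M_X) + M_Y:
x = (SD_X/SD_Y)(y − M_Y) + M_X = (10.1/13.7)(40.65 − 67.8) + 75.7
x = 0.737226 × -27.150 + 75.7 = 55.68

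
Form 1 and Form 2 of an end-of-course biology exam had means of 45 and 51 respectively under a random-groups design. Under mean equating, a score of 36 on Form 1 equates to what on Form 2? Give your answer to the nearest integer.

42

Mean equating: y = x + (M_Y − M_X) = 36 + (51 − 45) = 42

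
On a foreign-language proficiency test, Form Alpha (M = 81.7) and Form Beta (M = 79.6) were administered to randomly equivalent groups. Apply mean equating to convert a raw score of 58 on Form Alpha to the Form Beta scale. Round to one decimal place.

Mean equating: y = x + (M_Y − M_X) = 58 + (79.6 − 81.7) = 55.9

55.9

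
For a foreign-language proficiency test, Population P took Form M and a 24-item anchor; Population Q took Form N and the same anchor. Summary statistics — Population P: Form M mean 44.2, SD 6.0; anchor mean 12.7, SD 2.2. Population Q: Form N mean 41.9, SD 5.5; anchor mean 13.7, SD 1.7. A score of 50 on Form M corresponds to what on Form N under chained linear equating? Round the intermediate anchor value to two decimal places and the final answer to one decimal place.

45.6

Form M → anchor (Population P): v = (2.2/6.0)(50 − 44.2) + 12.7 = 14.83
anchor → Form N (Population Q): y = (5.5/1.7)(14.83 − 13.7) + 41.9 = 45.6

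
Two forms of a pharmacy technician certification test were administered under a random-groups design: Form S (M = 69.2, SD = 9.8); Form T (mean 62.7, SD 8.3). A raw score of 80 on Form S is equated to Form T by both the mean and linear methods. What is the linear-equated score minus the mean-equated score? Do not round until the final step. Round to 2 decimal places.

-1.65

Mean-equated: 80 + (62.7 − 69.2) = 73.50
Linear-equated: (8.3/9.8)(80 − 69.2) + 62.7 = 71.847
Difference = 71.847 − 73.50 = -1.65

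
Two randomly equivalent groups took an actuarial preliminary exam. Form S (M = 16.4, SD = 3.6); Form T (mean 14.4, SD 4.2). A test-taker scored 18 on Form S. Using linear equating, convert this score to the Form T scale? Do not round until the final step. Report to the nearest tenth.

Linear equating: y = (SD_Y/SD_X)(x − M_X) + M_Y
y = (4.2/3.6)(18 − 16.4) + 14.4
y = 1.166667 × 1.6 + 14.4 = 1.8667 + 14.4 = 16.3

16.3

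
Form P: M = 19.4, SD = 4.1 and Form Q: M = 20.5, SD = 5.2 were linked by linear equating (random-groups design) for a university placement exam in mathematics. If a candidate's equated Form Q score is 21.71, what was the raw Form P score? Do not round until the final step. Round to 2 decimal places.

20.35

Invert y = (SD_Y/SD_X)(x − M_X) + M_Y:
x = (SD_X/SD_Y)(y − M_Y) + M_X = (4.1/5.2)(21.71 − 20.5) + 19.4
x = 0.788462 × 1.210 + 19.4 = 20.35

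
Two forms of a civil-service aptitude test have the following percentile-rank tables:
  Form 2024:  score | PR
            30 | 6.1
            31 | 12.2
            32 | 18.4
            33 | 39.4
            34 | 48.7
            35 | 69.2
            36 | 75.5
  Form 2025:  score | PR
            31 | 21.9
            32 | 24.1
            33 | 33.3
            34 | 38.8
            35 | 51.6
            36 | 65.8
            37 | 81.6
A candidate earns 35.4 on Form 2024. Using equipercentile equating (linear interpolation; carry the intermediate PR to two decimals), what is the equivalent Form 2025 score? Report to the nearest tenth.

PR of 35.4 on Form 2024: 69.2 + (35.4 − 35)/(36 − 35) × (75.5 − 69.2) = 71.72
On Form 2025, PR 71.72 falls between score 36 (PR 65.8) and 37 (PR 81.6).
Interpolate: 36 + (71.72 − 65.8)/(81.6 − 65.8) × (37 − 36) = 36.4

36.4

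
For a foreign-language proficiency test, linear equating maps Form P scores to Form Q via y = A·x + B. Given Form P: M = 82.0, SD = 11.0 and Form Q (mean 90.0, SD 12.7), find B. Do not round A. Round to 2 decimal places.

-4.67

A = SD_Y / SD_X = 12.7 / 11.0 = 1.154545
B = M_Y − A·M_X = 90.0 − 1.154545 × 82.0 = -4.67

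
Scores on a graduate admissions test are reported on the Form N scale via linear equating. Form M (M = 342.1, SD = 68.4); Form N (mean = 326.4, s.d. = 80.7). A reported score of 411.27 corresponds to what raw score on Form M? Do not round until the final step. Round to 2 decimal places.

414.03

Invert y = (SD_Y/SD_X)(x − M_X) + M_Y:
x = (SD_X/SD_Y)(y − M_Y) + M_X = (68.4/80.7)(411.27 − 326.4) + 342.1
x = 0.847584 × 84.870 + 342.1 = 414.03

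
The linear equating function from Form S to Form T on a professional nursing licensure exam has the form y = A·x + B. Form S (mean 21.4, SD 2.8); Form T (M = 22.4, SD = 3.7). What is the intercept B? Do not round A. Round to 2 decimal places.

-5.88

A = SD_Y / SD_X = 3.7 / 2.8 = 1.321429
B = M_Y − A·M_X = 22.4 − 1.321429 × 21.4 = -5.88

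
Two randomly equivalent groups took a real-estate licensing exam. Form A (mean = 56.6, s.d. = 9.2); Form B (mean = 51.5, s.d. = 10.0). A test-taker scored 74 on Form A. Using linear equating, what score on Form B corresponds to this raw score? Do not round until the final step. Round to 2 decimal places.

70.41

Linear equating: y = (SD_Y/SD_X)(x − M_X) + M_Y
y = (10.0/9.2)(74 − 56.6) + 51.5
y = 1.086957 × 17.4 + 51.5 = 18.9130 + 51.5 = 70.41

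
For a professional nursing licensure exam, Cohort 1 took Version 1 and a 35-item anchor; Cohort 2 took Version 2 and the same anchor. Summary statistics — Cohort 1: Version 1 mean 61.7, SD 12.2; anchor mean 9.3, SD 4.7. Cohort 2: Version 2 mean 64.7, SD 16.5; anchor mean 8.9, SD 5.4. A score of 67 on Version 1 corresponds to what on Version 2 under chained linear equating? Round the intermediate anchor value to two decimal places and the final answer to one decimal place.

72.2

Version 1 → anchor (Cohort 1): v = (4.7/12.2)(67 − 61.7) + 9.3 = 11.34
anchor → Version 2 (Cohort 2): y = (16.5/5.4)(11.34 − 8.9) + 64.7 = 72.2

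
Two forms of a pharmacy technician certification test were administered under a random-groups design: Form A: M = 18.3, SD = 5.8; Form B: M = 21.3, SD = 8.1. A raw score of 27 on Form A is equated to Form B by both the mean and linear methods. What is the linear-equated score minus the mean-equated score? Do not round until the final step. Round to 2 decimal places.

3.45

Mean-equated: 27 + (21.3 − 18.3) = 30.00
Linear-equated: (8.1/5.8)(27 − 18.3) + 21.3 = 33.450
Difference = 33.450 − 30.00 = 3.45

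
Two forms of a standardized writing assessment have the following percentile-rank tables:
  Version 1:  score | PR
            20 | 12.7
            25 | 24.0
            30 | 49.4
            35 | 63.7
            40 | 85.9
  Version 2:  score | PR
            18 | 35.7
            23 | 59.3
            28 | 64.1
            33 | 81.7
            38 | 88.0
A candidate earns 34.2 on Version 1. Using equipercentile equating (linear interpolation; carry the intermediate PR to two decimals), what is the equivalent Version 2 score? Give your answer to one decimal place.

25.2

PR of 34.2 on Version 1: 49.4 + (34.2 − 30)/(35 − 30) × (63.7 − 49.4) = 61.41
On Version 2, PR 61.41 falls between score 23 (PR 59.3) and 28 (PR 64.1).
Interpolate: 23 + (61.41 − 59.3)/(64.1 − 59.3) × (28 − 23) = 25.2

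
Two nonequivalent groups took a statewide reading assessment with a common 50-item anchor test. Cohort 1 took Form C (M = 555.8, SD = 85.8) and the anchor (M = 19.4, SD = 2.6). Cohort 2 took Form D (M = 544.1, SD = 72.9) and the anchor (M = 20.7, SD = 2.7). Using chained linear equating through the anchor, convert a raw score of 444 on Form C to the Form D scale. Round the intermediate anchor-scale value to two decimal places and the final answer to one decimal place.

Form C → anchor (Cohort 1): v = (2.6/85.8)(444 − 555.8) + 19.4 = 16.01
anchor → Form D (Cohort 2): y = (72.9/2.7)(16.01 − 20.7) + 544.1 = 417.5

417.5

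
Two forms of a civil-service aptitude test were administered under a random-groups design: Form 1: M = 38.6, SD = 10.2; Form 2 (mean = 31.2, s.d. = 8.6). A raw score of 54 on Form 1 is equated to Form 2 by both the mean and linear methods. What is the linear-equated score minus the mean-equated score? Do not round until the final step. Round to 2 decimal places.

Mean-equated: 54 + (31.2 − 38.6) = 46.60
Linear-equated: (8.6/10.2)(54 − 38.6) + 31.2 = 44.184
Difference = 44.184 − 46.60 = -2.42

-2.42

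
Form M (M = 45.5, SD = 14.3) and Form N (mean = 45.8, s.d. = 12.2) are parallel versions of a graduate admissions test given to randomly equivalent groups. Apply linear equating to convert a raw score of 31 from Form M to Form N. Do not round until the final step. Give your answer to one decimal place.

33.4

Linear equating: y = (SD_Y/SD_X)(x − M_X) + M_Y
y = (12.2/14.3)(31 − 45.5) + 45.8
y = 0.853147 × -14.5 + 45.8 = -12.3706 + 45.8 = 33.4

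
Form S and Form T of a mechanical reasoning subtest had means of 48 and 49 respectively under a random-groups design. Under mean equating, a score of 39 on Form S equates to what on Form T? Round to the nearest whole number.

40

Mean equating: y = x + (M_Y − M_X) = 39 + (49 − 48) = 40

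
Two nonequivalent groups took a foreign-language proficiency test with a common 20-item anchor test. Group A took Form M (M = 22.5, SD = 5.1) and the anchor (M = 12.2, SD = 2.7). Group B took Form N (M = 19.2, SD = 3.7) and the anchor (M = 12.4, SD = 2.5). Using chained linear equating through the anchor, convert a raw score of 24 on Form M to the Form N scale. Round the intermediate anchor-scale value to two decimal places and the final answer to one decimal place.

Form M → anchor (Group A): v = (2.7/5.1)(24 − 22.5) + 12.2 = 12.99
anchor → Form N (Group B): y = (3.7/2.5)(12.99 − 12.4) + 19.2 = 20.1

20.1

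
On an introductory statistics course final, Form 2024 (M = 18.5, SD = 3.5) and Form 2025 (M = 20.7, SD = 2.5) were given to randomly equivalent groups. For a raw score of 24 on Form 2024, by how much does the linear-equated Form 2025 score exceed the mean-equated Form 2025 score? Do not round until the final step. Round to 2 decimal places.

Mean-equated: 24 + (20.7 − 18.5) = 26.20
Linear-equated: (2.5/3.5)(24 − 18.5) + 20.7 = 24.629
Difference = 24.629 − 26.20 = -1.57

-1.57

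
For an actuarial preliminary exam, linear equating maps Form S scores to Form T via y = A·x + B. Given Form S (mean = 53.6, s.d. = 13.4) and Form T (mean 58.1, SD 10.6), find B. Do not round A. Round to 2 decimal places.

A = SD_Y / SD_X = 10.6 / 13.4 = 0.791045
B = M_Y − A·M_X = 58.1 − 0.791045 × 53.6 = 15.70

15.70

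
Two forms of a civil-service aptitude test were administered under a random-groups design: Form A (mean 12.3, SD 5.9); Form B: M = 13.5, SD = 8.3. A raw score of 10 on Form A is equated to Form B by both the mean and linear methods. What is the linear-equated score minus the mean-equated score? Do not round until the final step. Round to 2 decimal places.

Mean-equated: 10 + (13.5 − 12.3) = 11.20
Linear-equated: (8.3/5.9)(10 − 12.3) + 13.5 = 10.264
Difference = 10.264 − 11.20 = -0.94

-0.94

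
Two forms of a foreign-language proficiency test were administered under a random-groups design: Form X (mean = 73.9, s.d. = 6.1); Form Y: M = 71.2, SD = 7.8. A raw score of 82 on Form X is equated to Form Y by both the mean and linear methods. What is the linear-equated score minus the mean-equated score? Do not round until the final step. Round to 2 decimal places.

2.26

Mean-equated: 82 + (71.2 − 73.9) = 79.30
Linear-equated: (7.8/6.1)(82 − 73.9) + 71.2 = 81.557
Difference = 81.557 − 79.30 = 2.26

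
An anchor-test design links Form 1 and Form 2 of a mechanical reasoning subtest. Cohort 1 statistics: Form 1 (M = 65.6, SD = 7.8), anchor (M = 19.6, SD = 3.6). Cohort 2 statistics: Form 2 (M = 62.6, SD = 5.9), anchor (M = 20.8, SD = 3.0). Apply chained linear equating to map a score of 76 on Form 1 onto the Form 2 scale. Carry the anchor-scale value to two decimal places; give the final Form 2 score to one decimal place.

Form 1 → anchor (Cohort 1): v = (3.6/7.8)(76 − 65.6) + 19.6 = 24.40
anchor → Form 2 (Cohort 2): y = (5.9/3.0)(24.40 − 20.8) + 62.6 = 69.7

69.7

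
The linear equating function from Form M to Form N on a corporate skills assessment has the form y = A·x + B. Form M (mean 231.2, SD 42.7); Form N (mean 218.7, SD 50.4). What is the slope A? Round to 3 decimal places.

1.180

A = SD_Y / SD_X = 50.4 / 42.7 = 1.180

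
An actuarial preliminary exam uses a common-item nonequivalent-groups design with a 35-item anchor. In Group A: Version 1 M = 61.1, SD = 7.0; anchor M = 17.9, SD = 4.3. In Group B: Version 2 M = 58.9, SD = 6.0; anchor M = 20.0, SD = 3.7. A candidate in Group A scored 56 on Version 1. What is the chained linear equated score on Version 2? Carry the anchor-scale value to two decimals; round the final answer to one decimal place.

50.4

Version 1 → anchor (Group A): v = (4.3/7.0)(56 − 61.1) + 17.9 = 14.77
anchor → Version 2 (Group B): y = (6.0/3.7)(14.77 − 20.0) + 58.9 = 50.4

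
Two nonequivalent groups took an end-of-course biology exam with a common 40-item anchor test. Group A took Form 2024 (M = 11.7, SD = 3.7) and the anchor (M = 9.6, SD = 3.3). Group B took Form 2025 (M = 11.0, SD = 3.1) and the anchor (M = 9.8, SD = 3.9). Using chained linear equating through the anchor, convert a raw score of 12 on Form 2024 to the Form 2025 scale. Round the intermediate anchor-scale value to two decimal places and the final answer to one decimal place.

11.1

Form 2024 → anchor (Group A): v = (3.3/3.7)(12 − 11.7) + 9.6 = 9.87
anchor → Form 2025 (Group B): y = (3.1/3.9)(9.87 − 9.8) + 11.0 = 11.1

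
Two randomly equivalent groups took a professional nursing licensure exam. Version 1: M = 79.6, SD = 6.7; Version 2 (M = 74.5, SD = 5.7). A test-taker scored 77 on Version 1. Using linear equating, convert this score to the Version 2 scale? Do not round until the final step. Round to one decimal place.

Linear equating: y = (SD_Y/SD_X)(x − M_X) + M_Y
y = (5.7/6.7)(77 − 79.6) + 74.5
y = 0.850746 × -2.6 + 74.5 = -2.2119 + 74.5 = 72.3

72.3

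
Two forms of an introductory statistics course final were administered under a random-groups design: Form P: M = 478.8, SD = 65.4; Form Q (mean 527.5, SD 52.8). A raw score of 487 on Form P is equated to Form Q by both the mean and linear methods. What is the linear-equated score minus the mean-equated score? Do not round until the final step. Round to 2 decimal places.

-1.58

Mean-equated: 487 + (527.5 − 478.8) = 535.70
Linear-equated: (52.8/65.4)(487 − 478.8) + 527.5 = 534.120
Difference = 534.120 − 535.70 = -1.58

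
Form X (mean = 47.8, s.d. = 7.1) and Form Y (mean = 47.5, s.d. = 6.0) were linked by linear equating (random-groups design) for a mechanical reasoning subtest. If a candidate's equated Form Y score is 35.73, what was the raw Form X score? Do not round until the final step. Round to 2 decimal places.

33.87

Invert y = (SD_Y/SD_X)(x − M_X) + M_Y:
x = (SD_X/SD_Y)(y − M_Y) + M_X = (7.1/6.0)(35.73 − 47.5) + 47.8
x = 1.183333 × -11.770 + 47.8 = 33.87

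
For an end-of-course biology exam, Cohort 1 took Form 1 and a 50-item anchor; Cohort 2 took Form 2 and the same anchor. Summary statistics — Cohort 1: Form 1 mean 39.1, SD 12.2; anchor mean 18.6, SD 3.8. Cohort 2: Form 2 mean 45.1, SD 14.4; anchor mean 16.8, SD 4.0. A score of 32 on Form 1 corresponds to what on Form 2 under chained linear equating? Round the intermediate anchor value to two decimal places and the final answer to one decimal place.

Form 1 → anchor (Cohort 1): v = (3.8/12.2)(32 − 39.1) + 18.6 = 16.39
anchor → Form 2 (Cohort 2): y = (14.4/4.0)(16.39 − 16.8) + 45.1 = 43.6

43.6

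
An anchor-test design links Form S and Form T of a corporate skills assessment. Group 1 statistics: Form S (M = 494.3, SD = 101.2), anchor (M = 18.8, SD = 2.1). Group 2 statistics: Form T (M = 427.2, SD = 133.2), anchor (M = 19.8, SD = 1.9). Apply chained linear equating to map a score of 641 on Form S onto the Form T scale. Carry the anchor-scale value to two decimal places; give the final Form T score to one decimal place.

Form S → anchor (Group 1): v = (2.1/101.2)(641 − 494.3) + 18.8 = 21.84
anchor → Form T (Group 2): y = (133.2/1.9)(21.84 − 19.8) + 427.2 = 570.2

570.2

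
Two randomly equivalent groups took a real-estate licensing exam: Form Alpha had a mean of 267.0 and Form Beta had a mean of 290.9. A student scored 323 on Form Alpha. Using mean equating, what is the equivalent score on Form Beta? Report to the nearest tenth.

Mean equating: y = x + (M_Y − M_X) = 323 + (290.9 − 267.0) = 346.9

346.9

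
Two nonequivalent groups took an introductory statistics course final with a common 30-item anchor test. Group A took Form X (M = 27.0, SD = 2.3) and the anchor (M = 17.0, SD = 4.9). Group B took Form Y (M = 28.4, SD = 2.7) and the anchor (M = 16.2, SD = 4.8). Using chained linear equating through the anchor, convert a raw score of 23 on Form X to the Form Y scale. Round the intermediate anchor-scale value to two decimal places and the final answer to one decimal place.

24.1

Form X → anchor (Group A): v = (4.9/2.3)(23 − 27.0) + 17.0 = 8.48
anchor → Form Y (Group B): y = (2.7/4.8)(8.48 − 16.2) + 28.4 = 24.1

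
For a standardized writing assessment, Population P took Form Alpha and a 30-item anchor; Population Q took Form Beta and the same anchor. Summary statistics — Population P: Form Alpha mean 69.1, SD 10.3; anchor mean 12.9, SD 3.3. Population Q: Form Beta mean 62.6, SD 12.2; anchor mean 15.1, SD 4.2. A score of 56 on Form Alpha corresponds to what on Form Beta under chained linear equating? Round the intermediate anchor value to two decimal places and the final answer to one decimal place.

Form Alpha → anchor (Population P): v = (3.3/10.3)(56 − 69.1) + 12.9 = 8.70
anchor → Form Beta (Population Q): y = (12.2/4.2)(8.70 − 15.1) + 62.6 = 44.0

44.0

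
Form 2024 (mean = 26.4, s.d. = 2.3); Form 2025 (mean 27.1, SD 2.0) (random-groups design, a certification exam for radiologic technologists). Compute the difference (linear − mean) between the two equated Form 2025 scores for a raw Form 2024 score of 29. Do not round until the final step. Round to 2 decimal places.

Mean-equated: 29 + (27.1 − 26.4) = 29.70
Linear-equated: (2.0/2.3)(29 − 26.4) + 27.1 = 29.361
Difference = 29.361 − 29.70 = -0.34

-0.34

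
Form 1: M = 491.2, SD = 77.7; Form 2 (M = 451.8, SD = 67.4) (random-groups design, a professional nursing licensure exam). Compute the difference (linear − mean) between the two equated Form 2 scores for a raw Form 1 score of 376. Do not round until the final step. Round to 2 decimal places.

Mean-equated: 376 + (451.8 − 491.2) = 336.60
Linear-equated: (67.4/77.7)(376 − 491.2) + 451.8 = 351.871
Difference = 351.871 − 336.60 = 15.27

15.27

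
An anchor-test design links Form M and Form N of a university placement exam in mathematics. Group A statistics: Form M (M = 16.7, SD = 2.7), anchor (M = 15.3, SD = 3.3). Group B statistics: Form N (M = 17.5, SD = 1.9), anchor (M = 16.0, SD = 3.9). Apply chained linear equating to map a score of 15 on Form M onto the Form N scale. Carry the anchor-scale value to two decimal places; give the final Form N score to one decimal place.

16.1

Form M → anchor (Group A): v = (3.3/2.7)(15 − 16.7) + 15.3 = 13.22
anchor → Form N (Group B): y = (1.9/3.9)(13.22 − 16.0) + 17.5 = 16.1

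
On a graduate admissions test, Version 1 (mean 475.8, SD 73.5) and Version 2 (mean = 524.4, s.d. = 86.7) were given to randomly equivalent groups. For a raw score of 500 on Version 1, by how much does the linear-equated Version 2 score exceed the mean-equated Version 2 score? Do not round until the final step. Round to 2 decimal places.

4.35

Mean-equated: 500 + (524.4 − 475.8) = 548.60
Linear-equated: (86.7/73.5)(500 − 475.8) + 524.4 = 552.946
Difference = 552.946 − 548.60 = 4.35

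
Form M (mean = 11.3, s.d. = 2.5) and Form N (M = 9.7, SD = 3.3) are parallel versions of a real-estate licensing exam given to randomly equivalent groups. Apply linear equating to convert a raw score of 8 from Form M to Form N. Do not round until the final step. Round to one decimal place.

5.3

Linear equating: y = (SD_Y/SD_X)(x − M_X) + M_Y
y = (3.3/2.5)(8 − 11.3) + 9.7
y = 1.320000 × -3.3 + 9.7 = -4.3560 + 9.7 = 5.3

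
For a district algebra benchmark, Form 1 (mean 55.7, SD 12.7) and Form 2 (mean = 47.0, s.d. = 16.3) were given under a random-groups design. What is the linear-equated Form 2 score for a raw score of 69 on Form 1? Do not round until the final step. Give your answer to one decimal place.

64.1

Linear equating: y = (SD_Y/SD_X)(x − M_X) + M_Y
y = (16.3/12.7)(69 − 55.7) + 47.0
y = 1.283465 × 13.3 + 47.0 = 17.0701 + 47.0 = 64.1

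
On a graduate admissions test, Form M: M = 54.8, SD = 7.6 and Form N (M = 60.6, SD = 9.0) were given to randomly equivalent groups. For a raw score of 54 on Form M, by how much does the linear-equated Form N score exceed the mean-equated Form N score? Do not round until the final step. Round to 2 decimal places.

-0.15

Mean-equated: 54 + (60.6 − 54.8) = 59.80
Linear-equated: (9.0/7.6)(54 − 54.8) + 60.6 = 59.653
Difference = 59.653 − 59.80 = -0.15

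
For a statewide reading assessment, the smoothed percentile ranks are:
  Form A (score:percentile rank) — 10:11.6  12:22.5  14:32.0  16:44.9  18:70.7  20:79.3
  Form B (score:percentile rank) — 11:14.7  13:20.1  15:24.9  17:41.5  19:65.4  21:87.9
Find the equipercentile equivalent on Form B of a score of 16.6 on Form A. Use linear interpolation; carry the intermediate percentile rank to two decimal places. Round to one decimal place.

PR of 16.6 on Form A: 44.9 + (16.6 − 16)/(18 − 16) × (70.7 − 44.9) = 52.64
On Form B, PR 52.64 falls between score 17 (PR 41.5) and 19 (PR 65.4).
Interpolate: 17 + (52.64 − 41.5)/(65.4 − 41.5) × (19 − 17) = 17.9

17.9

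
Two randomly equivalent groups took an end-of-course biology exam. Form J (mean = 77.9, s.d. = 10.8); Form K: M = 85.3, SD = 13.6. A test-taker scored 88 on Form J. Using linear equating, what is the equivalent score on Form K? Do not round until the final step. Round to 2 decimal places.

98.02

Linear equating: y = (SD_Y/SD_X)(x − M_X) + M_Y
y = (13.6/10.8)(88 − 77.9) + 85.3
y = 1.259259 × 10.1 + 85.3 = 12.7185 + 85.3 = 98.02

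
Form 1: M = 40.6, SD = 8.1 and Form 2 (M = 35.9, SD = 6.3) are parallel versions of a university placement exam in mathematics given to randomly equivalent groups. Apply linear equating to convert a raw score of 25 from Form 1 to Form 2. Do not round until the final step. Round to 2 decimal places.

23.77

Linear equating: y = (SD_Y/SD_X)(x − M_X) + M_Y
y = (6.3/8.1)(25 − 40.6) + 35.9
y = 0.777778 × -15.6 + 35.9 = -12.1333 + 35.9 = 23.77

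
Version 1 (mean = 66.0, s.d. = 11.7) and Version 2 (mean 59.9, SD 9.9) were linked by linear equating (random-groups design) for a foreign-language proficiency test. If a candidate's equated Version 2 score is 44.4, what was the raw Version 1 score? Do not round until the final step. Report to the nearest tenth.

Invert y = (SD_Y/SD_X)(x − M_X) + M_Y:
x = (SD_X/SD_Y)(y − M_Y) + M_X = (11.7/9.9)(44.4 − 59.9) + 66.0
x = 1.181818 × -15.500 + 66.0 = 47.7

47.7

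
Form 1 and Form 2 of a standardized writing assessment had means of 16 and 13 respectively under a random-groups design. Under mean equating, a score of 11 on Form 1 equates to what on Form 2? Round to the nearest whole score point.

8

Mean equating: y = x + (M_Y − M_X) = 11 + (13 − 16) = 8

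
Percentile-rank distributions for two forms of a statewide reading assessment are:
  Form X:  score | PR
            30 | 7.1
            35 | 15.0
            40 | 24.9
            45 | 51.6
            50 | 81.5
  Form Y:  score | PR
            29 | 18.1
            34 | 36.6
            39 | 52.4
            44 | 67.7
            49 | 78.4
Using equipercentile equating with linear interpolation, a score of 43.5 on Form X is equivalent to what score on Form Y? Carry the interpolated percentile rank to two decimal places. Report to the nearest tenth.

36.2

PR of 43.5 on Form X: 24.9 + (43.5 − 40)/(45 − 40) × (51.6 − 24.9) = 43.59
On Form Y, PR 43.59 falls between score 34 (PR 36.6) and 39 (PR 52.4).
Interpolate: 34 + (43.59 − 36.6)/(52.4 − 36.6) × (39 − 34) = 36.2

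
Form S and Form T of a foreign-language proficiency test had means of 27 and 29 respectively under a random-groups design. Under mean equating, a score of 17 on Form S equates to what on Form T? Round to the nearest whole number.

Mean equating: y = x + (M_Y − M_X) = 17 + (29 − 27) = 19

19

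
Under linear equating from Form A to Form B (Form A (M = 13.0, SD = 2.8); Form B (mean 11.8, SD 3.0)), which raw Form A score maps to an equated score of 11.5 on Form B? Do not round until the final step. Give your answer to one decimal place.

Invert y = (SD_Y/SD_X)(x − M_X) + M_Y:
x = (SD_X/SD_Y)(y − M_Y) + M_X = (2.8/3.0)(11.5 − 11.8) + 13.0
x = 0.933333 × -0.300 + 13.0 = 12.7

12.7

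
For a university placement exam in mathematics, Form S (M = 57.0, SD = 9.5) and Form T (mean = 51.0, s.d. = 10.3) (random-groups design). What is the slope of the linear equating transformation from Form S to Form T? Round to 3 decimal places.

A = SD_Y / SD_X = 10.3 / 9.5 = 1.084

1.084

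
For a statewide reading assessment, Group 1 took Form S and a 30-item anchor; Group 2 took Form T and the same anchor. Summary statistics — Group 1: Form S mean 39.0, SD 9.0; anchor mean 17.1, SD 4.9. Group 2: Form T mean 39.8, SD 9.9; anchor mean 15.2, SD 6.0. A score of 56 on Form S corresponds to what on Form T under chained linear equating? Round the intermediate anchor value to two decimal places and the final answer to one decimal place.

Form S → anchor (Group 1): v = (4.9/9.0)(56 − 39.0) + 17.1 = 26.36
anchor → Form T (Group 2): y = (9.9/6.0)(26.36 − 15.2) + 39.8 = 58.2

58.2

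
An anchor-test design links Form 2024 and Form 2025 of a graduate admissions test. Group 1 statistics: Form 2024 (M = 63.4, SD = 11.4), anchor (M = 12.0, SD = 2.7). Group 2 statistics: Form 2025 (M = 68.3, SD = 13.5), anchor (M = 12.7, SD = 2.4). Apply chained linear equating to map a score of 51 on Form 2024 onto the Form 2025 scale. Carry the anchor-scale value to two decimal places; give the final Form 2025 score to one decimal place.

47.8

Form 2024 → anchor (Group 1): v = (2.7/11.4)(51 − 63.4) + 12.0 = 9.06
anchor → Form 2025 (Group 2): y = (13.5/2.4)(9.06 − 12.7) + 68.3 = 47.8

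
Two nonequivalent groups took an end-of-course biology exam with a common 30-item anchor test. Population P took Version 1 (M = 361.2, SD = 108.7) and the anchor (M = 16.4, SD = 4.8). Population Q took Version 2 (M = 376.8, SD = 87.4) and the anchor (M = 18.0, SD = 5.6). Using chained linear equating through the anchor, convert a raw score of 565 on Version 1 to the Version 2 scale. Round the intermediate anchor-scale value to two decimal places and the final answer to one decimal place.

Version 1 → anchor (Population P): v = (4.8/108.7)(565 − 361.2) + 16.4 = 25.40
anchor → Version 2 (Population Q): y = (87.4/5.6)(25.40 − 18.0) + 376.8 = 492.3

492.3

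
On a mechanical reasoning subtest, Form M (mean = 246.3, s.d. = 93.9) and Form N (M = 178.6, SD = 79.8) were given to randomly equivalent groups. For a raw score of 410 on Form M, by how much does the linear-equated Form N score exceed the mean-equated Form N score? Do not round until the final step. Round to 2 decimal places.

-24.58

Mean-equated: 410 + (178.6 − 246.3) = 342.30
Linear-equated: (79.8/93.9)(410 − 246.3) + 178.6 = 317.719
Difference = 317.719 − 342.30 = -24.58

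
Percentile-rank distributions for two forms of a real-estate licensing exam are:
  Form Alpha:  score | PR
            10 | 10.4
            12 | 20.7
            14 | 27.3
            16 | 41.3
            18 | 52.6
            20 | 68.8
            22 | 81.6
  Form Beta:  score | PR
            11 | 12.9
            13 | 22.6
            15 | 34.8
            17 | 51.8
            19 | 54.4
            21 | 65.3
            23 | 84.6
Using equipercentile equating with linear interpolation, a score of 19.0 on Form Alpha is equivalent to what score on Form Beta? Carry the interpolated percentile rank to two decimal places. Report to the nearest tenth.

PR of 19.0 on Form Alpha: 52.6 + (19.0 − 18)/(20 − 18) × (68.8 − 52.6) = 60.70
On Form Beta, PR 60.70 falls between score 19 (PR 54.4) and 21 (PR 65.3).
Interpolate: 19 + (60.70 − 54.4)/(65.3 − 54.4) × (21 − 19) = 20.2

20.2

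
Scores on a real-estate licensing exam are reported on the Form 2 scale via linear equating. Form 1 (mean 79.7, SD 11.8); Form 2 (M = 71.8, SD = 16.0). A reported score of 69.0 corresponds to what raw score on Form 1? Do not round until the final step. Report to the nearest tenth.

Invert y = (SD_Y/SD_X)(x − M_X) + M_Y:
x = (SD_X/SD_Y)(y − M_Y) + M_X = (11.8/16.0)(69.0 − 71.8) + 79.7
x = 0.737500 × -2.800 + 79.7 = 77.6

77.6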